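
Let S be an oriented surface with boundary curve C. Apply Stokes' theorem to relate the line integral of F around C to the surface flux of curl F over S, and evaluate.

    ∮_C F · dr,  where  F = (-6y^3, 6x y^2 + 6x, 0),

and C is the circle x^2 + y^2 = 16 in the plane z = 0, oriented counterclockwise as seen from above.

Let S be the flat disk x^2 + y^2 ≤ 16 in the plane z = 0, with upward unit normal n̂ = ẑ. By Stokes' theorem,

    ∮_C F · dr = ∬_S (∇ × F) · n̂ dS = ∬_D (curl F)_z dA,

where D is the disk x^2 + y^2 ≤ 16.

Compute the curl of F = (-6y^3, 6x y^2 + 6x, 0):
    (∇ × F)_x = ∂F_z/∂y - ∂F_y/∂z = 0,
    (∇ × F)_y = ∂F_x/∂z - ∂F_z/∂x = 0,
    (∇ × F)_z = ∂F_y/∂x - ∂F_x/∂y = 24y^2 + 6.

On z = 0, (curl F)_z = 24y^2 + 6.

Convert to polar (x = r cos θ, y = r sin θ, dA = r dr dθ); the integrand becomes 24r^2sin(θ)^2 + 6, so

    ∬_D (curl F)_z dA = ∫_0^{2π} ∫_0^{4} (24r^2sin(θ)^2 + 6) · r dr dθ.

Inner (r from 0 to 4): 1536sin(θ)^2 + 48.
Outer (θ from 0 to 2π): 1632π.

Therefore ∮_C F · dr = 1632π.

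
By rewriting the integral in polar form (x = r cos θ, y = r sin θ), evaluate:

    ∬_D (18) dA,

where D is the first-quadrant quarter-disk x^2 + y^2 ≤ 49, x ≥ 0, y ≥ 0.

The region D is 0 ≤ r ≤ 7, 0 ≤ θ ≤ π/2 in polar coordinates, where x = r cos(θ), y = r sin(θ), and dA = r dr dθ.

Under the substitution, the integrand becomes 18, so

    ∬_D (18) dA = ∫_{0}^{π/2} ∫_{0}^{7} (18) · r dr dθ.

Inner integral (in r): ∫_{0}^{7} (18) · r dr = 441.

Outer integral (in θ): ∫_{0}^{π/2} (441) dθ = 441π/2.

Therefore ∬_D (18) dA = 441π/2.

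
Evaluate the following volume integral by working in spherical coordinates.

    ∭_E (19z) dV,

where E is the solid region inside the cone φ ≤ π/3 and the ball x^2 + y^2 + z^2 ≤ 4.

In spherical coordinates, x = ρ sin(φ) cos(θ), y = ρ sin(φ) sin(θ), z = ρ cos(φ), and dV = ρ^2 sin(φ) dρ dφ dθ.

The integrand becomes 19ρ cos(φ), so

    ∭_E (19z) dV = ∫_{0}^{2π} ∫_{0}^{π/3} ∫_{0}^{2} (19ρ cos(φ)) · ρ^2 sin(φ) dρ dφ dθ.

Inner (ρ): 38sin(2φ).
Middle (φ): 57/2.
Outer (θ): 57π.

Therefore the triple integral equals 57π.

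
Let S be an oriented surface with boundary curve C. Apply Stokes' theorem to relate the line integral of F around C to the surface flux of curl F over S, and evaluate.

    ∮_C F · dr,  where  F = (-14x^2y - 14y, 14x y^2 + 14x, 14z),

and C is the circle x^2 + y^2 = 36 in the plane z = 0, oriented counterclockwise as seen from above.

Let S be the flat disk x^2 + y^2 ≤ 36 in the plane z = 0, with upward unit normal n̂ = ẑ. By Stokes' theorem,

    ∮_C F · dr = ∬_S (∇ × F) · n̂ dS = ∬_D (curl F)_z dA,

where D is the disk x^2 + y^2 ≤ 36.

Compute the curl of F = (-14x^2y - 14y, 14x y^2 + 14x, 14z):
    (∇ × F)_x = ∂F_z/∂y - ∂F_y/∂z = 0,
    (∇ × F)_y = ∂F_x/∂z - ∂F_z/∂x = 0,
    (∇ × F)_z = ∂F_y/∂x - ∂F_x/∂y = 14x^2 + 14y^2 + 28.

On z = 0, (curl F)_z = 14x^2 + 14y^2 + 28.

Convert to polar (x = r cos θ, y = r sin θ, dA = r dr dθ); the integrand becomes 14r^2 + 28, so

    ∬_D (curl F)_z dA = ∫_0^{2π} ∫_0^{6} (14r^2 + 28) · r dr dθ.

Inner (r from 0 to 6): 5040.
Outer (θ from 0 to 2π): 10080π.

Therefore ∮_C F · dr = 10080π.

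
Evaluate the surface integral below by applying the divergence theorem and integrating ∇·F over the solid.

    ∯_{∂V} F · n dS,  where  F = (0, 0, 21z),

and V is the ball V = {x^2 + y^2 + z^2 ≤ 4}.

By the divergence theorem,

    ∯_{∂V} F · n dS = ∭_V (∇ · F) dV.

Compute the divergence:
    ∇ · F = ∂F_x/∂x + ∂F_y/∂y + ∂F_z/∂z = 0 + 0 + 21 = 21.

In spherical coordinates, x = ρ sin(φ) cos(θ), y = ρ sin(φ) sin(θ), z = ρ cos(φ), dV = ρ^2 sin(φ) dρ dφ dθ, with 0 ≤ ρ ≤ 2, 0 ≤ φ ≤ π, 0 ≤ θ ≤ 2π.

The integrand, after substitution and multiplying by the volume element, becomes (21) · ρ^2 sin(φ), so

    ∭_V (∇·F) dV = ∫_0^{2π} ∫_0^{π} ∫_0^{2} (21) · ρ^2 sin(φ) dρ dφ dθ.

Inner (ρ from 0 to 2): 56sin(φ).
Middle (φ from 0 to π): 112.
Outer (θ from 0 to 2π): 224π.

Therefore ∯_{∂V} F · n dS = 224π.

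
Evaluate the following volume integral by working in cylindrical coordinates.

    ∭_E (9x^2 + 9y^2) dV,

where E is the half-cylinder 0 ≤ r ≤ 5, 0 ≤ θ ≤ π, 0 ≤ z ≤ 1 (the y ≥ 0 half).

In cylindrical coordinates, x = r cos(θ), y = r sin(θ), z = z, and dV = r dr dθ dz.

The integrand becomes 9r^2, so

    ∭_E (9x^2 + 9y^2) dV = ∫_{0}^{π} ∫_{0}^{5} ∫_{0}^{1} (9r^2) · r dz dr dθ.

Inner (z): 9r^3.
Middle (r from 0 to 5): 5625/4.
Outer (θ): 5625π/4.

Therefore the triple integral equals 5625π/4.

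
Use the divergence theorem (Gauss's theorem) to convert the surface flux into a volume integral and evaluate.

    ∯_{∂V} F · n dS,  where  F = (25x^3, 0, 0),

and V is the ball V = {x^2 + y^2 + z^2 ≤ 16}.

By the divergence theorem,

    ∯_{∂V} F · n dS = ∭_V (∇ · F) dV.

Compute the divergence:
    ∇ · F = ∂F_x/∂x + ∂F_y/∂y + ∂F_z/∂z = 75x^2 + 0 + 0 = 75x^2.

In spherical coordinates, x = ρ sin(φ) cos(θ), y = ρ sin(φ) sin(θ), z = ρ cos(φ), dV = ρ^2 sin(φ) dρ dφ dθ, with 0 ≤ ρ ≤ 4, 0 ≤ φ ≤ π, 0 ≤ θ ≤ 2π.

The integrand, after substitution and multiplying by the volume element, becomes (75ρ^2sin(φ)^2cos(θ)^2) · ρ^2 sin(φ), so

    ∭_V (∇·F) dV = ∫_0^{2π} ∫_0^{π} ∫_0^{4} (75ρ^2sin(φ)^2cos(θ)^2) · ρ^2 sin(φ) dρ dφ dθ.

Inner (ρ from 0 to 4): 15360sin(φ)^3cos(θ)^2.
Middle (φ from 0 to π): 20480cos(θ)^2.
Outer (θ from 0 to 2π): 20480π.

Therefore ∯_{∂V} F · n dS = 20480π.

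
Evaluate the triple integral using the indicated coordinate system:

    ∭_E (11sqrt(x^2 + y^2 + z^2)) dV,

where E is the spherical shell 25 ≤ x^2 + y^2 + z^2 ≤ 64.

In spherical coordinates, x = ρ sin(φ) cos(θ), y = ρ sin(φ) sin(θ), z = ρ cos(φ), and dV = ρ^2 sin(φ) dρ dφ dθ.

The integrand becomes 11ρ, so

    ∭_E (11sqrt(x^2 + y^2 + z^2)) dV = ∫_{0}^{2π} ∫_{0}^{π} ∫_{5}^{8} (11ρ) · ρ^2 sin(φ) dρ dφ dθ.

Inner (ρ): 38181sin(φ)/4.
Middle (φ): 38181/2.
Outer (θ): 38181π.

Therefore the triple integral equals 38181π.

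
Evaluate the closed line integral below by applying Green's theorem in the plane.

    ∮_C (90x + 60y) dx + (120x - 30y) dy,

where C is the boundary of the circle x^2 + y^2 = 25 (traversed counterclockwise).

Green's theorem converts the closed line integral into a double integral over the enclosed region D:

    ∮_C P dx + Q dy = ∬_D (∂Q/∂x - ∂P/∂y) dA.

Here P = 90x + 60y, Q = 120x - 30y, so

    ∂Q/∂x = 120,    ∂P/∂y = 60,
    ∂Q/∂x - ∂P/∂y = 60.

D is the region x^2 + y^2 ≤ 25. Evaluating the double integral:

In polar coordinates (x = r cos θ, y = r sin θ, dA = r dr dθ) the integrand becomes 60, so

    ∬_D (60) dA = ∫_0^{2π} ∫_0^{5} (60) · r dr dθ.

Inner (r from 0 to 5): 750.
Outer (θ from 0 to 2π): 1500π.

Therefore ∮_C P dx + Q dy = 1500π.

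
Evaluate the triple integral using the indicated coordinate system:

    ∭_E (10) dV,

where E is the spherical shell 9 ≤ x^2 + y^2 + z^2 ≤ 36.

In spherical coordinates, x = ρ sin(φ) cos(θ), y = ρ sin(φ) sin(θ), z = ρ cos(φ), and dV = ρ^2 sin(φ) dρ dφ dθ.

The integrand becomes 10, so

    ∭_E (10) dV = ∫_{0}^{2π} ∫_{0}^{π} ∫_{3}^{6} (10) · ρ^2 sin(φ) dρ dφ dθ.

Inner (ρ): 630sin(φ).
Middle (φ): 1260.
Outer (θ): 2520π.

Therefore the triple integral equals 2520π.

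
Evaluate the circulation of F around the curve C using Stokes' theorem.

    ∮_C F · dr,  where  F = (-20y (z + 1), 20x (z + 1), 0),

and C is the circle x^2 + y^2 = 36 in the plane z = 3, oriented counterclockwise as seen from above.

Let S be the flat disk x^2 + y^2 ≤ 36 in the plane z = 3, with upward unit normal n̂ = ẑ. By Stokes' theorem,

    ∮_C F · dr = ∬_S (∇ × F) · n̂ dS = ∬_D (curl F)_z dA,

where D is the disk x^2 + y^2 ≤ 36.

Compute the curl of F = (-20y (z + 1), 20x (z + 1), 0):
    (∇ × F)_x = ∂F_z/∂y - ∂F_y/∂z = -20x,
    (∇ × F)_y = ∂F_x/∂z - ∂F_z/∂x = -20y,
    (∇ × F)_z = ∂F_y/∂x - ∂F_x/∂y = 40z + 40.

On z = 3, (curl F)_z = 160.

Convert to polar (x = r cos θ, y = r sin θ, dA = r dr dθ); the integrand becomes 160, so

    ∬_D (curl F)_z dA = ∫_0^{2π} ∫_0^{6} (160) · r dr dθ.

Inner (r from 0 to 6): 2880.
Outer (θ from 0 to 2π): 5760π.

Therefore ∮_C F · dr = 5760π.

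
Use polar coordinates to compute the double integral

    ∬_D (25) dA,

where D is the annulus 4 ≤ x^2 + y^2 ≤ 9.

The region D is 2 ≤ r ≤ 3, 0 ≤ θ ≤ 2π in polar coordinates, where x = r cos(θ), y = r sin(θ), and dA = r dr dθ.

Under the substitution, the integrand becomes 25, so

    ∬_D (25) dA = ∫_{0}^{2π} ∫_{2}^{3} (25) · r dr dθ.

Inner integral (in r): ∫_{2}^{3} (25) · r dr = 125/2.

Outer integral (in θ): ∫_{0}^{2π} (125/2) dθ = 125π.

Therefore ∬_D (25) dA = 125π.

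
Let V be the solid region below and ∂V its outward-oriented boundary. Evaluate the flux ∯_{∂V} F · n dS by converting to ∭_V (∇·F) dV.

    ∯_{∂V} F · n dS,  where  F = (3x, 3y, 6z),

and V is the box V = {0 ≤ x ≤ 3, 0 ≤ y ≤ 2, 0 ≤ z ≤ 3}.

By the divergence theorem,

    ∯_{∂V} F · n dS = ∭_V (∇ · F) dV.

Compute the divergence:
    ∇ · F = ∂F_x/∂x + ∂F_y/∂y + ∂F_z/∂z = 3 + 3 + 6 = 12.

V is a rectangular box, so dV = dx dy dz with 0 ≤ x ≤ 3, 0 ≤ y ≤ 2, 0 ≤ z ≤ 3.

Integrate (12) over V as an iterated integral:

    ∭_V (∇·F) dV = ∫_0^{3} ∫_0^{2} ∫_0^{3} (12) dz dy dx.

Inner (z from 0 to 3): 36.
Middle (y from 0 to 2): 72.
Outer (x from 0 to 3): 216.

Therefore ∯_{∂V} F · n dS = 216.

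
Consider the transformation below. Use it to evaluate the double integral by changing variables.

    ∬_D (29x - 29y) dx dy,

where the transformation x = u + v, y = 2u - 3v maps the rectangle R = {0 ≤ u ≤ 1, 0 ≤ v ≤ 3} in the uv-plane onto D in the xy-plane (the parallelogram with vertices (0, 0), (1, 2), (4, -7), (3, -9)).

Compute the Jacobian determinant of (x, y) with respect to (u, v):

    ∂(x,y)/∂(u,v) = | 1  1 | = (1)(-3) - (1)(2) = -5.
                   | 2  -3 |

Its absolute value is |J| = 5 (the area scaling factor).

Substituting x = u + v, y = 2u - 3v into the integrand,

    29x - 29y → -29u + 116v,

so the integral becomes

    ∬_R (-29u + 116v) · |J| du dv = ∫_0^1 ∫_0^3 (-145u + 580v) dv du.

Inner (v): 2610 - 435u.
Outer (u): 4785/2.

Therefore ∬_D (29x - 29y) dx dy = 4785/2.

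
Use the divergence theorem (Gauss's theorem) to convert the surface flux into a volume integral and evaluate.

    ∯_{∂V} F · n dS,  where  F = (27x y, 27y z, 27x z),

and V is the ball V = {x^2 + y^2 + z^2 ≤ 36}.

By the divergence theorem,

    ∯_{∂V} F · n dS = ∭_V (∇ · F) dV.

Compute the divergence:
    ∇ · F = ∂F_x/∂x + ∂F_y/∂y + ∂F_z/∂z = 27y + 27z + 27x = 27x + 27y + 27z.

In spherical coordinates, x = ρ sin(φ) cos(θ), y = ρ sin(φ) sin(θ), z = ρ cos(φ), dV = ρ^2 sin(φ) dρ dφ dθ, with 0 ≤ ρ ≤ 6, 0 ≤ φ ≤ π, 0 ≤ θ ≤ 2π.

The integrand, after substitution and multiplying by the volume element, becomes (27ρ (sqrt(2)sin(φ)sin(θ + π/4) + cos(φ))) · ρ^2 sin(φ), so

    ∭_V (∇·F) dV = ∫_0^{2π} ∫_0^{π} ∫_0^{6} (27ρ (sqrt(2)sin(φ)sin(θ + π/4) + cos(φ))) · ρ^2 sin(φ) dρ dφ dθ.

Inner (ρ from 0 to 6): 8748(sqrt(2)sin(φ)sin(θ + π/4) + cos(φ))sin(φ).
Middle (φ from 0 to π): 4374sqrt(2)π sin(θ + π/4).
Outer (θ from 0 to 2π): 0.

Therefore ∯_{∂V} F · n dS = 0.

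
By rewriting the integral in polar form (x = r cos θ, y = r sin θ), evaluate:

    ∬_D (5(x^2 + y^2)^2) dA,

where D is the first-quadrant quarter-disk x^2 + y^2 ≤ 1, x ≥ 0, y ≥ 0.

The region D is 0 ≤ r ≤ 1, 0 ≤ θ ≤ π/2 in polar coordinates, where x = r cos(θ), y = r sin(θ), and dA = r dr dθ.

Under the substitution, the integrand becomes 5r^4, so

    ∬_D (5(x^2 + y^2)^2) dA = ∫_{0}^{π/2} ∫_{0}^{1} (5r^4) · r dr dθ.

Inner integral (in r): ∫_{0}^{1} (5r^4) · r dr = 5/6.

Outer integral (in θ): ∫_{0}^{π/2} (5/6) dθ = 5π/12.

Therefore ∬_D (5(x^2 + y^2)^2) dA = 5π/12.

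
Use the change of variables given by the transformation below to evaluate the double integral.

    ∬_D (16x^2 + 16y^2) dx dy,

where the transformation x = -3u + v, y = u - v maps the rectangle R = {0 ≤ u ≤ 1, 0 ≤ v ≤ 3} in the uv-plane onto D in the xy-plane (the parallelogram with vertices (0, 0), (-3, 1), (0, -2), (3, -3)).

Compute the Jacobian determinant of (x, y) with respect to (u, v):

    ∂(x,y)/∂(u,v) = | -3  1 | = (-3)(-1) - (1)(1) = 2.
                   | 1  -1 |

Its absolute value is |J| = 2 (the area scaling factor).

Substituting x = -3u + v, y = u - v into the integrand,

    16x^2 + 16y^2 → 160u^2 - 128u v + 32v^2,

so the integral becomes

    ∬_R (160u^2 - 128u v + 32v^2) · |J| du dv = ∫_0^1 ∫_0^3 (320u^2 - 256u v + 64v^2) dv du.

Inner (v): 960u^2 - 1152u + 576.
Outer (u): 320.

Therefore ∬_D (16x^2 + 16y^2) dx dy = 320.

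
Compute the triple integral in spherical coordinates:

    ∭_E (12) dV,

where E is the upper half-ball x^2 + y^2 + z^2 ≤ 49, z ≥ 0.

In spherical coordinates, x = ρ sin(φ) cos(θ), y = ρ sin(φ) sin(θ), z = ρ cos(φ), and dV = ρ^2 sin(φ) dρ dφ dθ.

The integrand becomes 12, so

    ∭_E (12) dV = ∫_{0}^{2π} ∫_{0}^{π/2} ∫_{0}^{7} (12) · ρ^2 sin(φ) dρ dφ dθ.

Inner (ρ): 1372sin(φ).
Middle (φ): 1372.
Outer (θ): 2744π.

Therefore the triple integral equals 2744π.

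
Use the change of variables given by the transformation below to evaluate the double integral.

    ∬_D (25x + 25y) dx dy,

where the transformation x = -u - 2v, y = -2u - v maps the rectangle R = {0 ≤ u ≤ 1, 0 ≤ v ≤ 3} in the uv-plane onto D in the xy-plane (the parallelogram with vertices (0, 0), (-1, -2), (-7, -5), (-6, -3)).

Compute the Jacobian determinant of (x, y) with respect to (u, v):

    ∂(x,y)/∂(u,v) = | -1  -2 | = (-1)(-1) - (-2)(-2) = -3.
                   | -2  -1 |

Its absolute value is |J| = 3 (the area scaling factor).

Substituting x = -u - 2v, y = -2u - v into the integrand,

    25x + 25y → -75u - 75v,

so the integral becomes

    ∬_R (-75u - 75v) · |J| du dv = ∫_0^1 ∫_0^3 (-225u - 225v) dv du.

Inner (v): -675u - 2025/2.
Outer (u): -1350.

Therefore ∬_D (25x + 25y) dx dy = -1350.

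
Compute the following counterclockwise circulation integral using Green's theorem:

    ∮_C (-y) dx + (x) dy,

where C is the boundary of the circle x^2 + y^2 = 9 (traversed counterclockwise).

Green's theorem converts the closed line integral into a double integral over the enclosed region D:

    ∮_C P dx + Q dy = ∬_D (∂Q/∂x - ∂P/∂y) dA.

Here P = -y, Q = x, so

    ∂Q/∂x = 1,    ∂P/∂y = -1,
    ∂Q/∂x - ∂P/∂y = 2.

D is the region x^2 + y^2 ≤ 9. Evaluating the double integral:

In polar coordinates (x = r cos θ, y = r sin θ, dA = r dr dθ) the integrand becomes 2, so

    ∬_D (2) dA = ∫_0^{2π} ∫_0^{3} (2) · r dr dθ.

Inner (r from 0 to 3): 9.
Outer (θ from 0 to 2π): 18π.

Therefore ∮_C P dx + Q dy = 18π.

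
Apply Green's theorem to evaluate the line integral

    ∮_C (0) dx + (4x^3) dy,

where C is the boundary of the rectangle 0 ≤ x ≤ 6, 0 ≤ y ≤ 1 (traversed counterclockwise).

Green's theorem converts the closed line integral into a double integral over the enclosed region D:

    ∮_C P dx + Q dy = ∬_D (∂Q/∂x - ∂P/∂y) dA.

Here P = 0, Q = 4x^3, so

    ∂Q/∂x = 12x^2,    ∂P/∂y = 0,
    ∂Q/∂x - ∂P/∂y = 12x^2.

D is the region 0 ≤ x ≤ 6, 0 ≤ y ≤ 1. Evaluating the double integral:

    ∬_D (12x^2) dA = ∫_0^{6} ∫_0^{1} (12x^2) dy dx.

Inner (y from 0 to 1): 12x^2.
Outer (x from 0 to 6): 864.

Therefore ∮_C P dx + Q dy = 864.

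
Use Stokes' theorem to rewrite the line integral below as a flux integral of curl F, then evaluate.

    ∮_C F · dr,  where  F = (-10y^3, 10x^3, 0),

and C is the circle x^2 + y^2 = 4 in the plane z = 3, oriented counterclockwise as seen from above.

Let S be the flat disk x^2 + y^2 ≤ 4 in the plane z = 3, with upward unit normal n̂ = ẑ. By Stokes' theorem,

    ∮_C F · dr = ∬_S (∇ × F) · n̂ dS = ∬_D (curl F)_z dA,

where D is the disk x^2 + y^2 ≤ 4.

Compute the curl of F = (-10y^3, 10x^3, 0):
    (∇ × F)_x = ∂F_z/∂y - ∂F_y/∂z = 0,
    (∇ × F)_y = ∂F_x/∂z - ∂F_z/∂x = 0,
    (∇ × F)_z = ∂F_y/∂x - ∂F_x/∂y = 30x^2 + 30y^2.

On z = 3, (curl F)_z = 30x^2 + 30y^2.

Convert to polar (x = r cos θ, y = r sin θ, dA = r dr dθ); the integrand becomes 30r^2, so

    ∬_D (curl F)_z dA = ∫_0^{2π} ∫_0^{2} (30r^2) · r dr dθ.

Inner (r from 0 to 2): 120.
Outer (θ from 0 to 2π): 240π.

Therefore ∮_C F · dr = 240π.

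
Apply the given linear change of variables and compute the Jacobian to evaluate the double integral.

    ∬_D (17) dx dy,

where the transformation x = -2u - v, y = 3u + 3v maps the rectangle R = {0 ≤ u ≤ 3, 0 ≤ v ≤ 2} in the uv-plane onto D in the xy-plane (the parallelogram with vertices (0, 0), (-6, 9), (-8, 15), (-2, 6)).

Compute the Jacobian determinant of (x, y) with respect to (u, v):

    ∂(x,y)/∂(u,v) = | -2  -1 | = (-2)(3) - (-1)(3) = -3.
                   | 3  3 |

Its absolute value is |J| = 3 (the area scaling factor).

Substituting x = -2u - v, y = 3u + 3v into the integrand,

    17 → 17,

so the integral becomes

    ∬_R (17) · |J| du dv = ∫_0^3 ∫_0^2 (51) dv du.

Inner (v): 102.
Outer (u): 306.

Therefore ∬_D (17) dx dy = 306.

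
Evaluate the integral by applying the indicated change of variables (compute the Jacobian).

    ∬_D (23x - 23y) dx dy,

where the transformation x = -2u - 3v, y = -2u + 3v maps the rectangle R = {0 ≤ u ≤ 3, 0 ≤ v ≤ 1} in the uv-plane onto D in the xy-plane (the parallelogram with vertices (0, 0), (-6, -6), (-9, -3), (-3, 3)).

Compute the Jacobian determinant of (x, y) with respect to (u, v):

    ∂(x,y)/∂(u,v) = | -2  -3 | = (-2)(3) - (-3)(-2) = -12.
                   | -2  3 |

Its absolute value is |J| = 12 (the area scaling factor).

Substituting x = -2u - 3v, y = -2u + 3v into the integrand,

    23x - 23y → -138v,

so the integral becomes

    ∬_R (-138v) · |J| du dv = ∫_0^3 ∫_0^1 (-1656v) dv du.

Inner (v): -828.
Outer (u): -2484.

Therefore ∬_D (23x - 23y) dx dy = -2484.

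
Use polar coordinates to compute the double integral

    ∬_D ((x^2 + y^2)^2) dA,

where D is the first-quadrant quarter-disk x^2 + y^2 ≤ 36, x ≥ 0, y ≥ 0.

The region D is 0 ≤ r ≤ 6, 0 ≤ θ ≤ π/2 in polar coordinates, where x = r cos(θ), y = r sin(θ), and dA = r dr dθ.

Under the substitution, the integrand becomes r^4, so

    ∬_D ((x^2 + y^2)^2) dA = ∫_{0}^{π/2} ∫_{0}^{6} (r^4) · r dr dθ.

Inner integral (in r): ∫_{0}^{6} (r^4) · r dr = 7776.

Outer integral (in θ): ∫_{0}^{π/2} (7776) dθ = 3888π.

Therefore ∬_D ((x^2 + y^2)^2) dA = 3888π.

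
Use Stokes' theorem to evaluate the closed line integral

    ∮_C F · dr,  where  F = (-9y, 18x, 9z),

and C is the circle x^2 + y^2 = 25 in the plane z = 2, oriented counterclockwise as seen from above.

Let S be the flat disk x^2 + y^2 ≤ 25 in the plane z = 2, with upward unit normal n̂ = ẑ. By Stokes' theorem,

    ∮_C F · dr = ∬_S (∇ × F) · n̂ dS = ∬_D (curl F)_z dA,

where D is the disk x^2 + y^2 ≤ 25.

Compute the curl of F = (-9y, 18x, 9z):
    (∇ × F)_x = ∂F_z/∂y - ∂F_y/∂z = 0,
    (∇ × F)_y = ∂F_x/∂z - ∂F_z/∂x = 0,
    (∇ × F)_z = ∂F_y/∂x - ∂F_x/∂y = 27.

On z = 2, (curl F)_z = 27.

Convert to polar (x = r cos θ, y = r sin θ, dA = r dr dθ); the integrand becomes 27, so

    ∬_D (curl F)_z dA = ∫_0^{2π} ∫_0^{5} (27) · r dr dθ.

Inner (r from 0 to 5): 675/2.
Outer (θ from 0 to 2π): 675π.

Therefore ∮_C F · dr = 675π.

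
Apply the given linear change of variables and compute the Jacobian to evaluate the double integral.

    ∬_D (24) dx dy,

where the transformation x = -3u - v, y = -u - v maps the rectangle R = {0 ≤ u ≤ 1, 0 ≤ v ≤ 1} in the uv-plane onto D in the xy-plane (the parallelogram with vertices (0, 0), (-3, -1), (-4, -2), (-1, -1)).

Compute the Jacobian determinant of (x, y) with respect to (u, v):

    ∂(x,y)/∂(u,v) = | -3  -1 | = (-3)(-1) - (-1)(-1) = 2.
                   | -1  -1 |

Its absolute value is |J| = 2 (the area scaling factor).

Substituting x = -3u - v, y = -u - v into the integrand,

    24 → 24,

so the integral becomes

    ∬_R (24) · |J| du dv = ∫_0^1 ∫_0^1 (48) dv du.

Inner (v): 48.
Outer (u): 48.

Therefore ∬_D (24) dx dy = 48.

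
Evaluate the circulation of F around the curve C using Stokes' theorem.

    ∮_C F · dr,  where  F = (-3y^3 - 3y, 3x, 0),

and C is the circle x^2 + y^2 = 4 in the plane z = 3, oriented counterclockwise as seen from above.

Let S be the flat disk x^2 + y^2 ≤ 4 in the plane z = 3, with upward unit normal n̂ = ẑ. By Stokes' theorem,

    ∮_C F · dr = ∬_S (∇ × F) · n̂ dS = ∬_D (curl F)_z dA,

where D is the disk x^2 + y^2 ≤ 4.

Compute the curl of F = (-3y^3 - 3y, 3x, 0):
    (∇ × F)_x = ∂F_z/∂y - ∂F_y/∂z = 0,
    (∇ × F)_y = ∂F_x/∂z - ∂F_z/∂x = 0,
    (∇ × F)_z = ∂F_y/∂x - ∂F_x/∂y = 9y^2 + 6.

On z = 3, (curl F)_z = 9y^2 + 6.

Convert to polar (x = r cos θ, y = r sin θ, dA = r dr dθ); the integrand becomes 9r^2sin(θ)^2 + 6, so

    ∬_D (curl F)_z dA = ∫_0^{2π} ∫_0^{2} (9r^2sin(θ)^2 + 6) · r dr dθ.

Inner (r from 0 to 2): 36sin(θ)^2 + 12.
Outer (θ from 0 to 2π): 60π.

Therefore ∮_C F · dr = 60π.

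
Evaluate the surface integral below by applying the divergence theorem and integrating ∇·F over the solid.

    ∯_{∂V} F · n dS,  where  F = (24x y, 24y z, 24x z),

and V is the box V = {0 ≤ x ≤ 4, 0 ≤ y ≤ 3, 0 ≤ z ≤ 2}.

By the divergence theorem,

    ∯_{∂V} F · n dS = ∭_V (∇ · F) dV.

Compute the divergence:
    ∇ · F = ∂F_x/∂x + ∂F_y/∂y + ∂F_z/∂z = 24y + 24z + 24x = 24x + 24y + 24z.

V is a rectangular box, so dV = dx dy dz with 0 ≤ x ≤ 4, 0 ≤ y ≤ 3, 0 ≤ z ≤ 2.

Integrate (24x + 24y + 24z) over V as an iterated integral:

    ∭_V (∇·F) dV = ∫_0^{4} ∫_0^{3} ∫_0^{2} (24x + 24y + 24z) dz dy dx.

Inner (z from 0 to 2): 48x + 48y + 48.
Middle (y from 0 to 3): 144x + 360.
Outer (x from 0 to 4): 2592.

Therefore ∯_{∂V} F · n dS = 2592.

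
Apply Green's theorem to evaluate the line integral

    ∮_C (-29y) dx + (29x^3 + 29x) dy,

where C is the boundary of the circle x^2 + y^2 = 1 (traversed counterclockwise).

Green's theorem converts the closed line integral into a double integral over the enclosed region D:

    ∮_C P dx + Q dy = ∬_D (∂Q/∂x - ∂P/∂y) dA.

Here P = -29y, Q = 29x^3 + 29x, so

    ∂Q/∂x = 87x^2 + 29,    ∂P/∂y = -29,
    ∂Q/∂x - ∂P/∂y = 87x^2 + 58.

D is the region x^2 + y^2 ≤ 1. Evaluating the double integral:

In polar coordinates (x = r cos θ, y = r sin θ, dA = r dr dθ) the integrand becomes 87r^2cos(θ)^2 + 58, so

    ∬_D (87x^2 + 58) dA = ∫_0^{2π} ∫_0^{1} (87r^2cos(θ)^2 + 58) · r dr dθ.

Inner (r from 0 to 1): 87cos(θ)^2/4 + 29.
Outer (θ from 0 to 2π): 319π/4.

Therefore ∮_C P dx + Q dy = 319π/4.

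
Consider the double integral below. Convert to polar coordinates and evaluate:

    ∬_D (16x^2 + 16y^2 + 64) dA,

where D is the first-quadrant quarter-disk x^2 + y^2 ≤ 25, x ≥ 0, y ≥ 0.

The region D is 0 ≤ r ≤ 5, 0 ≤ θ ≤ π/2 in polar coordinates, where x = r cos(θ), y = r sin(θ), and dA = r dr dθ.

Under the substitution, the integrand becomes 16r^2 + 64, so

    ∬_D (16x^2 + 16y^2 + 64) dA = ∫_{0}^{π/2} ∫_{0}^{5} (16r^2 + 64) · r dr dθ.

Inner integral (in r): ∫_{0}^{5} (16r^2 + 64) · r dr = 3300.

Outer integral (in θ): ∫_{0}^{π/2} (3300) dθ = 1650π.

Therefore ∬_D (16x^2 + 16y^2 + 64) dA = 1650π.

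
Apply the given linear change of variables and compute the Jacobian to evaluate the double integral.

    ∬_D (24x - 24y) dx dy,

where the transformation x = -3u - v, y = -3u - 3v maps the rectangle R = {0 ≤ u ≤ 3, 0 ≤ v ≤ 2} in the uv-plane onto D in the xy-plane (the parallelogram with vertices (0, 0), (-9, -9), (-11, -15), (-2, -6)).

Compute the Jacobian determinant of (x, y) with respect to (u, v):

    ∂(x,y)/∂(u,v) = | -3  -1 | = (-3)(-3) - (-1)(-3) = 6.
                   | -3  -3 |

Its absolute value is |J| = 6 (the area scaling factor).

Substituting x = -3u - v, y = -3u - 3v into the integrand,

    24x - 24y → 48v,

so the integral becomes

    ∬_R (48v) · |J| du dv = ∫_0^3 ∫_0^2 (288v) dv du.

Inner (v): 576.
Outer (u): 1728.

Therefore ∬_D (24x - 24y) dx dy = 1728.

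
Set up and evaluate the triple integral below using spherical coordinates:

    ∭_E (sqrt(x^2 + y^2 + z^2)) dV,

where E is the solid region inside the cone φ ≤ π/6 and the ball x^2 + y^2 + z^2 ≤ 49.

In spherical coordinates, x = ρ sin(φ) cos(θ), y = ρ sin(φ) sin(θ), z = ρ cos(φ), and dV = ρ^2 sin(φ) dρ dφ dθ.

The integrand becomes ρ, so

    ∭_E (sqrt(x^2 + y^2 + z^2)) dV = ∫_{0}^{2π} ∫_{0}^{π/6} ∫_{0}^{7} (ρ) · ρ^2 sin(φ) dρ dφ dθ.

Inner (ρ): 2401sin(φ)/4.
Middle (φ): 2401/4 - 2401sqrt(3)/8.
Outer (θ): 2401π (2 - sqrt(3))/4.

Therefore the triple integral equals 2401π (2 - sqrt(3))/4.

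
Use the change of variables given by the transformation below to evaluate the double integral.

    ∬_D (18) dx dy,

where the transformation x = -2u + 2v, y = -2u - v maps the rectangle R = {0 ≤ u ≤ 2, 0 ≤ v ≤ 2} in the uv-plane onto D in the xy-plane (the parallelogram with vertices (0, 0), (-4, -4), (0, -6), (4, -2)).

Compute the Jacobian determinant of (x, y) with respect to (u, v):

    ∂(x,y)/∂(u,v) = | -2  2 | = (-2)(-1) - (2)(-2) = 6.
                   | -2  -1 |

Its absolute value is |J| = 6 (the area scaling factor).

Substituting x = -2u + 2v, y = -2u - v into the integrand,

    18 → 18,

so the integral becomes

    ∬_R (18) · |J| du dv = ∫_0^2 ∫_0^2 (108) dv du.

Inner (v): 216.
Outer (u): 432.

Therefore ∬_D (18) dx dy = 432.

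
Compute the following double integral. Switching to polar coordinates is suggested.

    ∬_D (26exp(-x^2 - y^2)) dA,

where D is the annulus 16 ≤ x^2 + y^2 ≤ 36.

The region D is 4 ≤ r ≤ 6, 0 ≤ θ ≤ 2π in polar coordinates, where x = r cos(θ), y = r sin(θ), and dA = r dr dθ.

Under the substitution, the integrand becomes 26exp(-r^2), so

    ∬_D (26exp(-x^2 - y^2)) dA = ∫_{0}^{2π} ∫_{4}^{6} (26exp(-r^2)) · r dr dθ.

Inner integral (in r): ∫_{4}^{6} (26exp(-r^2)) · r dr = -(13 - 13exp(20))exp(-36).

Outer integral (in θ): ∫_{0}^{2π} (-(13 - 13exp(20))exp(-36)) dθ = -26π (1 - exp(20))exp(-36).

Therefore ∬_D (26exp(-x^2 - y^2)) dA = -26π (1 - exp(20))exp(-36).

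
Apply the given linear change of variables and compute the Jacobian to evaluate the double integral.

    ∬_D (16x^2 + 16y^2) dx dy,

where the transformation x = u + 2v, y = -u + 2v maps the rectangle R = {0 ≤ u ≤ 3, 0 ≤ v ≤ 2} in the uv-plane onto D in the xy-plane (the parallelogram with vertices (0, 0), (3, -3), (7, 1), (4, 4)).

Compute the Jacobian determinant of (x, y) with respect to (u, v):

    ∂(x,y)/∂(u,v) = | 1  2 | = (1)(2) - (2)(-1) = 4.
                   | -1  2 |

Its absolute value is |J| = 4 (the area scaling factor).

Substituting x = u + 2v, y = -u + 2v into the integrand,

    16x^2 + 16y^2 → 32u^2 + 128v^2,

so the integral becomes

    ∬_R (32u^2 + 128v^2) · |J| du dv = ∫_0^3 ∫_0^2 (128u^2 + 512v^2) dv du.

Inner (v): 256u^2 + 4096/3.
Outer (u): 6400.

Therefore ∬_D (16x^2 + 16y^2) dx dy = 6400.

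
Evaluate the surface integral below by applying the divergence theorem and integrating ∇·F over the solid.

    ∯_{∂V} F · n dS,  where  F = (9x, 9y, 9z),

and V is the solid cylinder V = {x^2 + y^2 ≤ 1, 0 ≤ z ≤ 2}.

By the divergence theorem,

    ∯_{∂V} F · n dS = ∭_V (∇ · F) dV.

Compute the divergence:
    ∇ · F = ∂F_x/∂x + ∂F_y/∂y + ∂F_z/∂z = 9 + 9 + 9 = 27.

In cylindrical coordinates, x = r cos(θ), y = r sin(θ), z = z, dV = r dr dθ dz, with 0 ≤ r ≤ 1, 0 ≤ θ ≤ 2π, 0 ≤ z ≤ 2.

The integrand, after substitution and multiplying by the volume element, becomes (27) · r, so

    ∭_V (∇·F) dV = ∫_0^{2π} ∫_0^{1} ∫_0^{2} (27) · r dz dr dθ.

Inner (z from 0 to 2): 54r.
Middle (r from 0 to 1): 27.
Outer (θ from 0 to 2π): 54π.

Therefore ∯_{∂V} F · n dS = 54π.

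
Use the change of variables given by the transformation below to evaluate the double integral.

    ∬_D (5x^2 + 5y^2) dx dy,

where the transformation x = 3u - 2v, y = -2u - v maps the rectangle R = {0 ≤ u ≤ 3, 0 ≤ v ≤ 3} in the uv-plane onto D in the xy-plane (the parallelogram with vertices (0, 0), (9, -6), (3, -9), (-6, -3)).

Compute the Jacobian determinant of (x, y) with respect to (u, v):

    ∂(x,y)/∂(u,v) = | 3  -2 | = (3)(-1) - (-2)(-2) = -7.
                   | -2  -1 |

Its absolute value is |J| = 7 (the area scaling factor).

Substituting x = 3u - 2v, y = -2u - v into the integrand,

    5x^2 + 5y^2 → 65u^2 - 40u v + 25v^2,

so the integral becomes

    ∬_R (65u^2 - 40u v + 25v^2) · |J| du dv = ∫_0^3 ∫_0^3 (455u^2 - 280u v + 175v^2) dv du.

Inner (v): 1365u^2 - 1260u + 1575.
Outer (u): 11340.

Therefore ∬_D (5x^2 + 5y^2) dx dy = 11340.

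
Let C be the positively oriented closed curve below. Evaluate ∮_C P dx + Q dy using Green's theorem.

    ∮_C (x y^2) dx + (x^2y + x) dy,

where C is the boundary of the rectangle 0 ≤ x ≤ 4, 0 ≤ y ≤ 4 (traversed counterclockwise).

Green's theorem converts the closed line integral into a double integral over the enclosed region D:

    ∮_C P dx + Q dy = ∬_D (∂Q/∂x - ∂P/∂y) dA.

Here P = x y^2, Q = x^2y + x, so

    ∂Q/∂x = 2x y + 1,    ∂P/∂y = 2x y,
    ∂Q/∂x - ∂P/∂y = 1.

D is the region 0 ≤ x ≤ 4, 0 ≤ y ≤ 4. Evaluating the double integral:

    ∬_D (1) dA = ∫_0^{4} ∫_0^{4} (1) dy dx.

Inner (y from 0 to 4): 4.
Outer (x from 0 to 4): 16.

Therefore ∮_C P dx + Q dy = 16.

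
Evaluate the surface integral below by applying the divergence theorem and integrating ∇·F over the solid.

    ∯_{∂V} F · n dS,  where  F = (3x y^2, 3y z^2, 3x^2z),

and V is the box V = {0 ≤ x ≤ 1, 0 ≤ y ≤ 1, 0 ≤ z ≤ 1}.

By the divergence theorem,

    ∯_{∂V} F · n dS = ∭_V (∇ · F) dV.

Compute the divergence:
    ∇ · F = ∂F_x/∂x + ∂F_y/∂y + ∂F_z/∂z = 3y^2 + 3z^2 + 3x^2 = 3x^2 + 3y^2 + 3z^2.

V is a rectangular box, so dV = dx dy dz with 0 ≤ x ≤ 1, 0 ≤ y ≤ 1, 0 ≤ z ≤ 1.

Integrate (3x^2 + 3y^2 + 3z^2) over V as an iterated integral:

    ∭_V (∇·F) dV = ∫_0^{1} ∫_0^{1} ∫_0^{1} (3x^2 + 3y^2 + 3z^2) dz dy dx.

Inner (z from 0 to 1): 3x^2 + 3y^2 + 1.
Middle (y from 0 to 1): 3x^2 + 2.
Outer (x from 0 to 1): 3.

Therefore ∯_{∂V} F · n dS = 3.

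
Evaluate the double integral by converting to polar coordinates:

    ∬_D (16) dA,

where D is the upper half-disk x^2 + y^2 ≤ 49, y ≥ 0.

The region D is 0 ≤ r ≤ 7, 0 ≤ θ ≤ π in polar coordinates, where x = r cos(θ), y = r sin(θ), and dA = r dr dθ.

Under the substitution, the integrand becomes 16, so

    ∬_D (16) dA = ∫_{0}^{π} ∫_{0}^{7} (16) · r dr dθ.

Inner integral (in r): ∫_{0}^{7} (16) · r dr = 392.

Outer integral (in θ): ∫_{0}^{π} (392) dθ = 392π.

Therefore ∬_D (16) dA = 392π.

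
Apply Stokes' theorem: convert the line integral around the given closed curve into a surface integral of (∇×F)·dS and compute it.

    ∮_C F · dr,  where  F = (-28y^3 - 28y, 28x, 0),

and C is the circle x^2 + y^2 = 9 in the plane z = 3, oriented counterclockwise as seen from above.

Let S be the flat disk x^2 + y^2 ≤ 9 in the plane z = 3, with upward unit normal n̂ = ẑ. By Stokes' theorem,

    ∮_C F · dr = ∬_S (∇ × F) · n̂ dS = ∬_D (curl F)_z dA,

where D is the disk x^2 + y^2 ≤ 9.

Compute the curl of F = (-28y^3 - 28y, 28x, 0):
    (∇ × F)_x = ∂F_z/∂y - ∂F_y/∂z = 0,
    (∇ × F)_y = ∂F_x/∂z - ∂F_z/∂x = 0,
    (∇ × F)_z = ∂F_y/∂x - ∂F_x/∂y = 84y^2 + 56.

On z = 3, (curl F)_z = 84y^2 + 56.

Convert to polar (x = r cos θ, y = r sin θ, dA = r dr dθ); the integrand becomes 84r^2sin(θ)^2 + 56, so

    ∬_D (curl F)_z dA = ∫_0^{2π} ∫_0^{3} (84r^2sin(θ)^2 + 56) · r dr dθ.

Inner (r from 0 to 3): 1701sin(θ)^2 + 252.
Outer (θ from 0 to 2π): 2205π.

Therefore ∮_C F · dr = 2205π.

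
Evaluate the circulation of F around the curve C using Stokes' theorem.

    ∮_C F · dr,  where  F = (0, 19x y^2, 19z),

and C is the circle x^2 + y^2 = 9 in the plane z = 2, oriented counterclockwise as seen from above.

Let S be the flat disk x^2 + y^2 ≤ 9 in the plane z = 2, with upward unit normal n̂ = ẑ. By Stokes' theorem,

    ∮_C F · dr = ∬_S (∇ × F) · n̂ dS = ∬_D (curl F)_z dA,

where D is the disk x^2 + y^2 ≤ 9.

Compute the curl of F = (0, 19x y^2, 19z):
    (∇ × F)_x = ∂F_z/∂y - ∂F_y/∂z = 0,
    (∇ × F)_y = ∂F_x/∂z - ∂F_z/∂x = 0,
    (∇ × F)_z = ∂F_y/∂x - ∂F_x/∂y = 19y^2.

On z = 2, (curl F)_z = 19y^2.

Convert to polar (x = r cos θ, y = r sin θ, dA = r dr dθ); the integrand becomes 19r^2sin(θ)^2, so

    ∬_D (curl F)_z dA = ∫_0^{2π} ∫_0^{3} (19r^2sin(θ)^2) · r dr dθ.

Inner (r from 0 to 3): 1539sin(θ)^2/4.
Outer (θ from 0 to 2π): 1539π/4.

Therefore ∮_C F · dr = 1539π/4.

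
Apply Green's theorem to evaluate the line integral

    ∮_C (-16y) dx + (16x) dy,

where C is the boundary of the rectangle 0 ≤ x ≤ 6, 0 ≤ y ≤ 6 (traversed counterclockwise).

Green's theorem converts the closed line integral into a double integral over the enclosed region D:

    ∮_C P dx + Q dy = ∬_D (∂Q/∂x - ∂P/∂y) dA.

Here P = -16y, Q = 16x, so

    ∂Q/∂x = 16,    ∂P/∂y = -16,
    ∂Q/∂x - ∂P/∂y = 32.

D is the region 0 ≤ x ≤ 6, 0 ≤ y ≤ 6. Evaluating the double integral:

    ∬_D (32) dA = ∫_0^{6} ∫_0^{6} (32) dy dx.

Inner (y from 0 to 6): 192.
Outer (x from 0 to 6): 1152.

Therefore ∮_C P dx + Q dy = 1152.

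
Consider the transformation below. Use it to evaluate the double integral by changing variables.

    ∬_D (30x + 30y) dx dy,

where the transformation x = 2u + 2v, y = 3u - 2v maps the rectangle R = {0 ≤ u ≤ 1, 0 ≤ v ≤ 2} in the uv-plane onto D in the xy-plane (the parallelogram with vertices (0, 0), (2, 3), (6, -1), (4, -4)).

Compute the Jacobian determinant of (x, y) with respect to (u, v):

    ∂(x,y)/∂(u,v) = | 2  2 | = (2)(-2) - (2)(3) = -10.
                   | 3  -2 |

Its absolute value is |J| = 10 (the area scaling factor).

Substituting x = 2u + 2v, y = 3u - 2v into the integrand,

    30x + 30y → 150u,

so the integral becomes

    ∬_R (150u) · |J| du dv = ∫_0^1 ∫_0^2 (1500u) dv du.

Inner (v): 3000u.
Outer (u): 1500.

Therefore ∬_D (30x + 30y) dx dy = 1500.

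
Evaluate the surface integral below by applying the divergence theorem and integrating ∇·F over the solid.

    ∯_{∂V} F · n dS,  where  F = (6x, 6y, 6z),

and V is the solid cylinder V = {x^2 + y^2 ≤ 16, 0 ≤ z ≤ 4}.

By the divergence theorem,

    ∯_{∂V} F · n dS = ∭_V (∇ · F) dV.

Compute the divergence:
    ∇ · F = ∂F_x/∂x + ∂F_y/∂y + ∂F_z/∂z = 6 + 6 + 6 = 18.

In cylindrical coordinates, x = r cos(θ), y = r sin(θ), z = z, dV = r dr dθ dz, with 0 ≤ r ≤ 4, 0 ≤ θ ≤ 2π, 0 ≤ z ≤ 4.

The integrand, after substitution and multiplying by the volume element, becomes (18) · r, so

    ∭_V (∇·F) dV = ∫_0^{2π} ∫_0^{4} ∫_0^{4} (18) · r dz dr dθ.

Inner (z from 0 to 4): 72r.
Middle (r from 0 to 4): 576.
Outer (θ from 0 to 2π): 1152π.

Therefore ∯_{∂V} F · n dS = 1152π.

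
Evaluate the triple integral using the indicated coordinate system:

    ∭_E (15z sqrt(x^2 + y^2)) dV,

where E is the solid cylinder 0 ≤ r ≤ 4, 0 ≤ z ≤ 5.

In cylindrical coordinates, x = r cos(θ), y = r sin(θ), z = z, and dV = r dr dθ dz.

The integrand becomes 15r z, so

    ∭_E (15z sqrt(x^2 + y^2)) dV = ∫_{0}^{2π} ∫_{0}^{4} ∫_{0}^{5} (15r z) · r dz dr dθ.

Inner (z): 375r^2/2.
Middle (r from 0 to 4): 4000.
Outer (θ): 8000π.

Therefore the triple integral equals 8000π.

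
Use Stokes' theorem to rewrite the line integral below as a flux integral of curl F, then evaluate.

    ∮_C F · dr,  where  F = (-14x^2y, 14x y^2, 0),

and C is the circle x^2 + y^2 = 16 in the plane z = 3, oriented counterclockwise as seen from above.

Let S be the flat disk x^2 + y^2 ≤ 16 in the plane z = 3, with upward unit normal n̂ = ẑ. By Stokes' theorem,

    ∮_C F · dr = ∬_S (∇ × F) · n̂ dS = ∬_D (curl F)_z dA,

where D is the disk x^2 + y^2 ≤ 16.

Compute the curl of F = (-14x^2y, 14x y^2, 0):
    (∇ × F)_x = ∂F_z/∂y - ∂F_y/∂z = 0,
    (∇ × F)_y = ∂F_x/∂z - ∂F_z/∂x = 0,
    (∇ × F)_z = ∂F_y/∂x - ∂F_x/∂y = 14x^2 + 14y^2.

On z = 3, (curl F)_z = 14x^2 + 14y^2.

Convert to polar (x = r cos θ, y = r sin θ, dA = r dr dθ); the integrand becomes 14r^2, so

    ∬_D (curl F)_z dA = ∫_0^{2π} ∫_0^{4} (14r^2) · r dr dθ.

Inner (r from 0 to 4): 896.
Outer (θ from 0 to 2π): 1792π.

Therefore ∮_C F · dr = 1792π.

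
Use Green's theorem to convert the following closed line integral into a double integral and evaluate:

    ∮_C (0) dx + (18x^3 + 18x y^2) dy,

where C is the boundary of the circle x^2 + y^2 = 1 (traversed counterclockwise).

Green's theorem converts the closed line integral into a double integral over the enclosed region D:

    ∮_C P dx + Q dy = ∬_D (∂Q/∂x - ∂P/∂y) dA.

Here P = 0, Q = 18x^3 + 18x y^2, so

    ∂Q/∂x = 54x^2 + 18y^2,    ∂P/∂y = 0,
    ∂Q/∂x - ∂P/∂y = 54x^2 + 18y^2.

D is the region x^2 + y^2 ≤ 1. Evaluating the double integral:

In polar coordinates (x = r cos θ, y = r sin θ, dA = r dr dθ) the integrand becomes 18r^2(cos(2θ) + 2), so

    ∬_D (54x^2 + 18y^2) dA = ∫_0^{2π} ∫_0^{1} (18r^2(cos(2θ) + 2)) · r dr dθ.

Inner (r from 0 to 1): 27/2 - 9sin(θ)^2.
Outer (θ from 0 to 2π): 18π.

Therefore ∮_C P dx + Q dy = 18π.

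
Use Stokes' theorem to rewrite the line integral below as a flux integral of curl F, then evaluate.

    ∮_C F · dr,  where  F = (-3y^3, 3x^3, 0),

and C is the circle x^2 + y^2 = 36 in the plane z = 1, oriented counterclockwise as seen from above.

Let S be the flat disk x^2 + y^2 ≤ 36 in the plane z = 1, with upward unit normal n̂ = ẑ. By Stokes' theorem,

    ∮_C F · dr = ∬_S (∇ × F) · n̂ dS = ∬_D (curl F)_z dA,

where D is the disk x^2 + y^2 ≤ 36.

Compute the curl of F = (-3y^3, 3x^3, 0):
    (∇ × F)_x = ∂F_z/∂y - ∂F_y/∂z = 0,
    (∇ × F)_y = ∂F_x/∂z - ∂F_z/∂x = 0,
    (∇ × F)_z = ∂F_y/∂x - ∂F_x/∂y = 9x^2 + 9y^2.

On z = 1, (curl F)_z = 9x^2 + 9y^2.

Convert to polar (x = r cos θ, y = r sin θ, dA = r dr dθ); the integrand becomes 9r^2, so

    ∬_D (curl F)_z dA = ∫_0^{2π} ∫_0^{6} (9r^2) · r dr dθ.

Inner (r from 0 to 6): 2916.
Outer (θ from 0 to 2π): 5832π.

Therefore ∮_C F · dr = 5832π.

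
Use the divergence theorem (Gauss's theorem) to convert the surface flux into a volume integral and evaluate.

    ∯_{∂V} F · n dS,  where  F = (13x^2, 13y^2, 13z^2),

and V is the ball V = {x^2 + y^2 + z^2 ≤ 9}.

By the divergence theorem,

    ∯_{∂V} F · n dS = ∭_V (∇ · F) dV.

Compute the divergence:
    ∇ · F = ∂F_x/∂x + ∂F_y/∂y + ∂F_z/∂z = 26x + 26y + 26z.

In spherical coordinates, x = ρ sin(φ) cos(θ), y = ρ sin(φ) sin(θ), z = ρ cos(φ), dV = ρ^2 sin(φ) dρ dφ dθ, with 0 ≤ ρ ≤ 3, 0 ≤ φ ≤ π, 0 ≤ θ ≤ 2π.

The integrand, after substitution and multiplying by the volume element, becomes (26ρ (sqrt(2)sin(φ)sin(θ + π/4) + cos(φ))) · ρ^2 sin(φ), so

    ∭_V (∇·F) dV = ∫_0^{2π} ∫_0^{π} ∫_0^{3} (26ρ (sqrt(2)sin(φ)sin(θ + π/4) + cos(φ))) · ρ^2 sin(φ) dρ dφ dθ.

Inner (ρ from 0 to 3): 1053(sqrt(2)sin(φ)sin(θ + π/4) + cos(φ))sin(φ)/2.
Middle (φ from 0 to π): 1053sqrt(2)π sin(θ + π/4)/4.
Outer (θ from 0 to 2π): 0.

Therefore ∯_{∂V} F · n dS = 0.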